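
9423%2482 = 1977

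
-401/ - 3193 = 401/3193 = 0.13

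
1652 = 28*59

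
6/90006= 1/15001  =  0.00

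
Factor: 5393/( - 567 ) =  - 3^( - 4 )*7^( - 1)*5393^1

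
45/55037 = 45/55037= 0.00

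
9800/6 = 1633 + 1/3 = 1633.33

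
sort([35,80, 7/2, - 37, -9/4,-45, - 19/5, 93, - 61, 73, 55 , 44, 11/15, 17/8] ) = [ - 61, - 45, - 37,-19/5,-9/4, 11/15,  17/8, 7/2, 35, 44 , 55,  73, 80, 93 ]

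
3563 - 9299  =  -5736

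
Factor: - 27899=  - 23^1*1213^1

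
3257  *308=1003156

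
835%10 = 5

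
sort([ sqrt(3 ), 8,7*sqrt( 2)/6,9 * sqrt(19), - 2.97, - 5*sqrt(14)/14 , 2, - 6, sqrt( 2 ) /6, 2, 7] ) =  [ - 6, - 2.97, - 5*sqrt( 14) /14, sqrt(2)/6, 7*sqrt( 2) /6, sqrt( 3), 2,2,7,8,9 * sqrt (19 )]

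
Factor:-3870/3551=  - 2^1 * 3^2*5^1*43^1*53^( - 1) *67^(-1 ) 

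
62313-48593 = 13720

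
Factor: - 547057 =-7^1*31^1*2521^1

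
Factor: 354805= 5^1*11^1*6451^1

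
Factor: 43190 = 2^1*  5^1*7^1*617^1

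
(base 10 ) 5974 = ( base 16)1756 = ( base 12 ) 355a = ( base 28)7HA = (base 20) eie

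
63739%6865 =1954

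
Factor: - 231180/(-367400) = 11559/18370= 2^( - 1)*3^1*5^(-1 )*11^(  -  1 )*167^( - 1)*3853^1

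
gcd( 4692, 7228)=4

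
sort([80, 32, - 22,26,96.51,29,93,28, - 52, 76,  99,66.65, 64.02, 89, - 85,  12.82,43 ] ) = [ - 85, - 52, - 22,  12.82,  26, 28,29,  32, 43, 64.02, 66.65,  76, 80,89, 93, 96.51,99 ] 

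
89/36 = 89/36 = 2.47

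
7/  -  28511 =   -  1 + 4072/4073 = - 0.00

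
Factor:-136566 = - 2^1 *3^5 * 281^1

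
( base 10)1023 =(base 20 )2B3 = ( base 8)1777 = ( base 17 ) 393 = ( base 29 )168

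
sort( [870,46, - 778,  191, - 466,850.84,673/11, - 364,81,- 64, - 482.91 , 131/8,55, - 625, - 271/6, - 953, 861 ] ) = [ - 953, - 778, - 625, - 482.91, - 466, -364, - 64,-271/6,131/8,46,55,673/11,  81,191,850.84,861 , 870]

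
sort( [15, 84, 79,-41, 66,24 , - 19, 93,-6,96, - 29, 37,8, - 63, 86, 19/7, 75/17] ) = [- 63,  -  41, - 29, - 19, - 6, 19/7,  75/17,8  ,  15 , 24, 37,  66, 79, 84 , 86, 93, 96] 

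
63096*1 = 63096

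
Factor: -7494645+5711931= - 1782714 = - 2^1*3^1*79^1*3761^1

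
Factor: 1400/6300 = 2^1*3^( - 2 )  =  2/9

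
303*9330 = 2826990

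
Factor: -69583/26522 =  - 467/178  =  - 2^( - 1)*89^( - 1)*467^1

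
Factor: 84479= 23^1*3673^1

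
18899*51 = 963849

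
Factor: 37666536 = 2^3*3^1*41^1*101^1*379^1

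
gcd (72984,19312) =8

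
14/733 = 14/733 = 0.02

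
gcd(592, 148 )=148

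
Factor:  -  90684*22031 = - 1997859204 = - 2^2*3^2*11^1*229^1*22031^1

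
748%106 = 6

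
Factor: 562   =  2^1*281^1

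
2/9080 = 1/4540 = 0.00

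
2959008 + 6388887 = 9347895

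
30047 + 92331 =122378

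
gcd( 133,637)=7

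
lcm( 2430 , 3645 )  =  7290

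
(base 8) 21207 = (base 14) 3315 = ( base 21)K0J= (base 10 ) 8839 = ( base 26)d1p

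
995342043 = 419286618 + 576055425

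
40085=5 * 8017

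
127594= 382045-254451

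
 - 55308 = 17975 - 73283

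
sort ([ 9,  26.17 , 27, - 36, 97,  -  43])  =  [  -  43, - 36,9,  26.17,  27, 97] 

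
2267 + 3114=5381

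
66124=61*1084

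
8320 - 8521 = - 201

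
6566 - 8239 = - 1673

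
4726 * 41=193766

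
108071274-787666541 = -679595267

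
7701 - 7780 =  - 79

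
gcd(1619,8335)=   1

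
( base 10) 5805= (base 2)1011010101101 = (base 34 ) 50P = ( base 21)d39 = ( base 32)5LD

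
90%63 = 27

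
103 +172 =275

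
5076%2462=152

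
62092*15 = 931380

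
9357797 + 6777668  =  16135465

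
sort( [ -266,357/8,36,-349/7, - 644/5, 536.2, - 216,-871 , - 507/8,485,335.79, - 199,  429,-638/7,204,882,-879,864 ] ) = [- 879, - 871, - 266 , -216, - 199 , - 644/5, - 638/7,-507/8,- 349/7, 36, 357/8,204,335.79,429,485, 536.2,864,882 ] 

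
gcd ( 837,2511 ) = 837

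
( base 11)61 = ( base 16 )43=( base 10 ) 67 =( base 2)1000011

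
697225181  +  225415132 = 922640313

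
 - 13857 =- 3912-9945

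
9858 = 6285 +3573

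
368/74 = 4+36/37 = 4.97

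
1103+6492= 7595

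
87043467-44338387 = 42705080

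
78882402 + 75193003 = 154075405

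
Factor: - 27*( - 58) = 2^1* 3^3*29^1 =1566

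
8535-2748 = 5787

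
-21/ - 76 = 21/76 = 0.28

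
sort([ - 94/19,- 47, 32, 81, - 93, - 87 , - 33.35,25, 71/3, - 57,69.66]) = [ - 93, - 87, - 57,-47 ,-33.35, - 94/19, 71/3, 25, 32, 69.66, 81 ] 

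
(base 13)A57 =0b11011100010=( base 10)1762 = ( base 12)102a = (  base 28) 26q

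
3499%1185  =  1129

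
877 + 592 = 1469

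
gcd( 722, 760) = 38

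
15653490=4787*3270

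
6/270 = 1/45 =0.02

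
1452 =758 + 694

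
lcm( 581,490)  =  40670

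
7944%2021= 1881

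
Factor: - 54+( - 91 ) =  - 145 = - 5^1 * 29^1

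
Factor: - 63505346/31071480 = - 2^( - 2)*3^( - 1)*5^ ( - 1 )* 11^( - 1 )*23^1*23539^( - 1 )*1380551^1=- 31752673/15535740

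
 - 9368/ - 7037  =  1 + 2331/7037 = 1.33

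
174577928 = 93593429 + 80984499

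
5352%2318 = 716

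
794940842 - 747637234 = 47303608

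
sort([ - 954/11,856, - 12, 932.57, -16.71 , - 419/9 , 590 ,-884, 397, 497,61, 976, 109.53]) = [- 884, - 954/11, - 419/9,-16.71,-12, 61, 109.53, 397,497,590,856, 932.57, 976 ]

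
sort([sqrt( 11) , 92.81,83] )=[sqrt(11),  83,92.81]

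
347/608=347/608 = 0.57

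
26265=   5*5253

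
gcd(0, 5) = 5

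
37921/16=2370+1/16  =  2370.06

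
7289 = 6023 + 1266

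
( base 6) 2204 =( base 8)774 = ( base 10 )508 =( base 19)17E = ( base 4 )13330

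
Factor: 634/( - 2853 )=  - 2/9 = - 2^1* 3^( - 2)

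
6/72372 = 1/12062=0.00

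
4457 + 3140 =7597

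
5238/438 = 873/73 = 11.96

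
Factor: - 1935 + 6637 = 4702 = 2^1*2351^1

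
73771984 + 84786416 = 158558400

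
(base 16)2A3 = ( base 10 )675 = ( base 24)143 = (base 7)1653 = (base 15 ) 300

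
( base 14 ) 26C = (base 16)1e8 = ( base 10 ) 488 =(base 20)148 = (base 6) 2132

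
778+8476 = 9254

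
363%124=115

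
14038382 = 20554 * 683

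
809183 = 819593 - 10410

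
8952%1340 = 912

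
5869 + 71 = 5940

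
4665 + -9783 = -5118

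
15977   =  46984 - 31007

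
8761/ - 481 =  - 19 + 378/481 = - 18.21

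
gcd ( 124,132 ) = 4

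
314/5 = 314/5 =62.80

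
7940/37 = 7940/37 = 214.59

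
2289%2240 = 49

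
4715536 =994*4744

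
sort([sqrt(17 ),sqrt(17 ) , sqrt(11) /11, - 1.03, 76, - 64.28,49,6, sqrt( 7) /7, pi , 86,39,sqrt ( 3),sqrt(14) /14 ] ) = [ - 64.28 , - 1.03, sqrt( 14 ) /14,sqrt ( 11)/11, sqrt( 7 ) /7, sqrt(3), pi,sqrt( 17), sqrt(17 ),6,39,49 , 76,86] 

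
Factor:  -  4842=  - 2^1*3^2*269^1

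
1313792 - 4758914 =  - 3445122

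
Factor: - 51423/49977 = -17141/16659 = -3^( - 3 )*61^1*281^1*617^( - 1 ) 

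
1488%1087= 401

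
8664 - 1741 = 6923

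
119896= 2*59948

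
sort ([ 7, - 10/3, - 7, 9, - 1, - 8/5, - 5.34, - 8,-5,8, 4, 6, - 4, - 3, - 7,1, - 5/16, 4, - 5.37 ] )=[ - 8, - 7, - 7, - 5.37 , - 5.34, - 5,- 4, - 10/3,  -  3,- 8/5, - 1, - 5/16, 1, 4 , 4,6,7  ,  8, 9]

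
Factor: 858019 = 79^1*10861^1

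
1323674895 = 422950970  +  900723925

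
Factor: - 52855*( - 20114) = 1063125470 = 2^1*5^1*11^1*31^2  *  89^1*113^1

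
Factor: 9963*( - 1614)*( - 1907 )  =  2^1*3^6 * 41^1*269^1*1907^1 = 30665097774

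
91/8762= 7/674=   0.01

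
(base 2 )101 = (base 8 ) 5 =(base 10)5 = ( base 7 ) 5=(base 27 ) 5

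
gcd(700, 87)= 1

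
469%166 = 137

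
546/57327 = 182/19109 = 0.01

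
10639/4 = 10639/4 = 2659.75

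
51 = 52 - 1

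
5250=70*75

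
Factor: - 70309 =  - 70309^1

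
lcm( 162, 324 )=324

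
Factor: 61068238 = 2^1*7^1*11^1*396547^1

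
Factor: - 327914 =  - 2^1*127^1*1291^1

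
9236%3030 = 146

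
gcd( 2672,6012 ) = 668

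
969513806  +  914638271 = 1884152077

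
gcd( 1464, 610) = 122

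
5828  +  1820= 7648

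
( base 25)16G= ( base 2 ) 1100010111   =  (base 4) 30113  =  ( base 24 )18n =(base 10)791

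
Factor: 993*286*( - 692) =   -  2^3*3^1*11^1*13^1*173^1*331^1 = - 196526616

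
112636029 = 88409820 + 24226209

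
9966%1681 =1561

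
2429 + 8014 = 10443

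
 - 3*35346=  - 106038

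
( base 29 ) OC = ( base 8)1304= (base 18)236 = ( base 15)323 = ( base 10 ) 708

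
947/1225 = 947/1225  =  0.77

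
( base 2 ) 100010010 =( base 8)422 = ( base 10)274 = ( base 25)ao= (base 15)134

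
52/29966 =26/14983 =0.00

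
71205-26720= 44485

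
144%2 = 0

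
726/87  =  8 + 10/29 =8.34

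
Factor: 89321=179^1*499^1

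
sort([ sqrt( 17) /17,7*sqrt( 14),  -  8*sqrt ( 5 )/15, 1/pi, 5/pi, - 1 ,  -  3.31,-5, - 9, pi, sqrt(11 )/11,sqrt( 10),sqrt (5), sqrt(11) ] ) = [ - 9,  -  5,-3.31,-8* sqrt (5) /15,  -  1, sqrt( 17 )/17, sqrt ( 11)/11,1/pi, 5/pi,sqrt( 5),pi, sqrt (10), sqrt(11) , 7 * sqrt( 14)]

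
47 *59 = 2773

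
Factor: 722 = 2^1*19^2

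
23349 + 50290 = 73639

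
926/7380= 463/3690 =0.13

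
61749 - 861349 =-799600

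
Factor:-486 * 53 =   -  2^1*3^5 * 53^1 = -  25758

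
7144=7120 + 24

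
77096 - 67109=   9987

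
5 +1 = 6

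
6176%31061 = 6176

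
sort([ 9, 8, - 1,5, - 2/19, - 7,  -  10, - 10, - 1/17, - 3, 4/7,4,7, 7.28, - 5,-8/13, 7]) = [ - 10, - 10,-7, -5, - 3, - 1,- 8/13 , - 2/19,-1/17,4/7 , 4, 5, 7, 7, 7.28,  8, 9] 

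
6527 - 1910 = 4617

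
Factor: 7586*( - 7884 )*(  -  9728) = 581812457472 = 2^12*3^3*19^1*73^1*3793^1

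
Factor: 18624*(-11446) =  - 2^7*3^1 * 59^1*97^2 =- 213170304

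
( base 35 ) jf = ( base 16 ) 2a8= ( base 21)1b8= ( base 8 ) 1250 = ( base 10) 680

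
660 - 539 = 121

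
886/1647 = 886/1647  =  0.54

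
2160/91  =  2160/91=23.74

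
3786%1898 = 1888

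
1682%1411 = 271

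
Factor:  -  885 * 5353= - 4737405 = - 3^1 * 5^1*53^1*59^1 * 101^1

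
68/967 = 68/967 = 0.07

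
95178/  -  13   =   - 7322 + 8/13 = - 7321.38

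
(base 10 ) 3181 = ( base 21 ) 74a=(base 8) 6155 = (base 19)8F8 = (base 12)1a11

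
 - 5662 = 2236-7898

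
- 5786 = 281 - 6067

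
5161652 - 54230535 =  - 49068883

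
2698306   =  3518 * 767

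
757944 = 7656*99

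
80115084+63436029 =143551113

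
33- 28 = 5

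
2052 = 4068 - 2016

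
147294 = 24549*6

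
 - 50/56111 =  - 50/56111= - 0.00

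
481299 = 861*559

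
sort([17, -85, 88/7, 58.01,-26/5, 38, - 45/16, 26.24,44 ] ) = [-85,-26/5, - 45/16, 88/7, 17 , 26.24, 38, 44, 58.01] 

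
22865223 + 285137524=308002747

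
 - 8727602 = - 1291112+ - 7436490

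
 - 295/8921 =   -  1 + 8626/8921 =-0.03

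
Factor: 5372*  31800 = 2^5*3^1*5^2*17^1*53^1*79^1 = 170829600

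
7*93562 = 654934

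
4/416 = 1/104 = 0.01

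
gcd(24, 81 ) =3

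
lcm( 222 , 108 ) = 3996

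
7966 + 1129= 9095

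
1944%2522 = 1944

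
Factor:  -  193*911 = -193^1*911^1 = - 175823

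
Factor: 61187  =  7^1*8741^1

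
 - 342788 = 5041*( - 68 )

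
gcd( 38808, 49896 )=5544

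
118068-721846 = -603778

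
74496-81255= - 6759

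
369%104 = 57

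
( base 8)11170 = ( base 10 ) 4728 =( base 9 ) 6433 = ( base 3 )20111010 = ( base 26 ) 6pm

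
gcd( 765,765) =765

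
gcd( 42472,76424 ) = 8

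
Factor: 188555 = 5^1*43^1*877^1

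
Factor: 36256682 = 2^1 * 7^1*11^2 * 17^1*1259^1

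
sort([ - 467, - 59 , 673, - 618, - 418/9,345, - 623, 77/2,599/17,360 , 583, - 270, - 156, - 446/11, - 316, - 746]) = [ - 746, - 623, - 618,  -  467, - 316, - 270, - 156, - 59,-418/9,- 446/11,599/17,  77/2, 345,360, 583, 673]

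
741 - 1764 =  - 1023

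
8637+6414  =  15051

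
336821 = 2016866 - 1680045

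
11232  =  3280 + 7952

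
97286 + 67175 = 164461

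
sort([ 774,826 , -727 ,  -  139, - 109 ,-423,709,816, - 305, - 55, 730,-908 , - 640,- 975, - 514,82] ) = [ - 975, - 908,-727, - 640,  -  514, - 423, - 305, - 139,  -  109,-55,82, 709,730,774,816, 826]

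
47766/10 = 4776  +  3/5 = 4776.60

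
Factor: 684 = 2^2*3^2 * 19^1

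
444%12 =0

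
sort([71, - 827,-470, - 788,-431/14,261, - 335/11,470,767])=[ - 827,- 788, - 470 , - 431/14,-335/11,71,261 , 470, 767]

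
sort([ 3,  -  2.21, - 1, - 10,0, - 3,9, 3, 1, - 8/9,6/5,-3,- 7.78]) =[-10,-7.78, - 3,-3, - 2.21, - 1, - 8/9, 0, 1, 6/5,3, 3, 9 ] 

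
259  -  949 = -690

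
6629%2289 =2051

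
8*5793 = 46344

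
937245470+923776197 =1861021667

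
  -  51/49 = - 2 + 47/49=-  1.04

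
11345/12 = 945+ 5/12 =945.42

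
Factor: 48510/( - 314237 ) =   -  90/583 = -2^1*3^2*5^1*11^( - 1) * 53^( - 1)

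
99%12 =3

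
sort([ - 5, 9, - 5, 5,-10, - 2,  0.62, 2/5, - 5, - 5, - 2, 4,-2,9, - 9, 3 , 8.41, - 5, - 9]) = [ - 10, - 9,-9, - 5, - 5, - 5,-5, - 5, - 2, - 2, - 2 , 2/5, 0.62, 3, 4 , 5,8.41, 9, 9 ]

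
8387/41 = 204 + 23/41 = 204.56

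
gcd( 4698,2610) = 522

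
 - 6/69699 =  - 2/23233 = - 0.00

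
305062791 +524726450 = 829789241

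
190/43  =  190/43 = 4.42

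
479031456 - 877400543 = - 398369087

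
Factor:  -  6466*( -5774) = 2^2 *53^1*61^1 * 2887^1=37334684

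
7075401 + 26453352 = 33528753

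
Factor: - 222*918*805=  - 164055780 = - 2^2*3^4*5^1*7^1*17^1* 23^1 * 37^1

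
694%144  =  118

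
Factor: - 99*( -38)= 3762 = 2^1* 3^2*11^1*19^1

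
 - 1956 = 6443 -8399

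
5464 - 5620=  -  156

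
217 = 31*7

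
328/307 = 1 + 21/307  =  1.07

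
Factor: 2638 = 2^1*1319^1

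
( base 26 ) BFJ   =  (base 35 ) 6e5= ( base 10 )7845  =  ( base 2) 1111010100101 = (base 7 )31605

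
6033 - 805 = 5228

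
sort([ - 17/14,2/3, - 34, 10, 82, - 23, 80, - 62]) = [ - 62, - 34, - 23, - 17/14, 2/3,  10, 80, 82]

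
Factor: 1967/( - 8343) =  - 3^( - 4) * 7^1*103^( - 1)*281^1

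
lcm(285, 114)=570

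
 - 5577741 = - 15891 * 351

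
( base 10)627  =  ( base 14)32B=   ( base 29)li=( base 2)1001110011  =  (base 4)21303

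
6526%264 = 190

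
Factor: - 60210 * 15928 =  - 2^4*3^3*5^1*11^1*181^1 * 223^1 = - 959024880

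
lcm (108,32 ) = 864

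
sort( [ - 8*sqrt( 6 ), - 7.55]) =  [ - 8*sqrt (6),-7.55 ]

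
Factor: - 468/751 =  - 2^2*3^2* 13^1 * 751^( - 1)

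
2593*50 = 129650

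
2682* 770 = 2065140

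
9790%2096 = 1406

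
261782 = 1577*166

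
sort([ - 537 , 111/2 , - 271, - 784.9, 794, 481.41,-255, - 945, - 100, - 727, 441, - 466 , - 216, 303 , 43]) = [ - 945, - 784.9, - 727, - 537, - 466, - 271, - 255,-216, - 100, 43, 111/2, 303,441, 481.41, 794 ]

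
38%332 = 38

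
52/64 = 13/16 = 0.81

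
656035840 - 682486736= - 26450896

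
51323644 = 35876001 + 15447643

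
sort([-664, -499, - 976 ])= [ - 976,  -  664, - 499 ]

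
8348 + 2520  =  10868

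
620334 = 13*47718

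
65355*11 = 718905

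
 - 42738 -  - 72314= 29576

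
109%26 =5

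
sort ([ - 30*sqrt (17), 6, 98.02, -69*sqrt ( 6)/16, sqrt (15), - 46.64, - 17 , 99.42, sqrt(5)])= [ - 30 * sqrt( 17), - 46.64, - 17, - 69*sqrt( 6)/16, sqrt (5), sqrt ( 15),6,98.02, 99.42] 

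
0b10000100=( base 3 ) 11220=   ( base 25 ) 57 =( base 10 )132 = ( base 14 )96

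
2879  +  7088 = 9967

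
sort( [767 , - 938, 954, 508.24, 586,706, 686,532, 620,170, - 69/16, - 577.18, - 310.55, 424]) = [ - 938, - 577.18 , - 310.55,-69/16,170,424 , 508.24, 532, 586, 620, 686, 706, 767,954]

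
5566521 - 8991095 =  - 3424574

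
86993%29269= 28455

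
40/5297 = 40/5297 = 0.01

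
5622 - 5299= 323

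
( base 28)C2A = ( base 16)2502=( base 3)110222220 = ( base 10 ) 9474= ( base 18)1B46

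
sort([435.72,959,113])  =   [113,435.72,959]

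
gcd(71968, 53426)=2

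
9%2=1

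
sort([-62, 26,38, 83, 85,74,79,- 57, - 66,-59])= [-66,-62 ,- 59,-57,26, 38,74, 79,83,85 ] 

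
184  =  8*23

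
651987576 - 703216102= - 51228526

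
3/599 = 3/599 = 0.01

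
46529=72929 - 26400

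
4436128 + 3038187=7474315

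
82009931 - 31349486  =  50660445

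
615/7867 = 615/7867 = 0.08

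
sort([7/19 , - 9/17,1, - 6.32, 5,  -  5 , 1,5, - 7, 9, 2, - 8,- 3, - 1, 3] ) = [ - 8,-7, - 6.32, - 5, - 3,-1,  -  9/17, 7/19, 1, 1,2, 3,5, 5, 9] 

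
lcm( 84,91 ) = 1092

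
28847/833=4121/119 = 34.63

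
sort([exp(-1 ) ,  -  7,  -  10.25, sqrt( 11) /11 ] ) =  [ - 10.25, - 7,sqrt (11) /11,exp( - 1 )] 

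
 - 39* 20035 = -781365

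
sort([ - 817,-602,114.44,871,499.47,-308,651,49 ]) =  [ - 817,  -  602,-308,49, 114.44,499.47,651,871 ]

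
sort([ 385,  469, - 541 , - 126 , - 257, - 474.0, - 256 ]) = [-541, - 474.0, -257,-256,-126, 385, 469]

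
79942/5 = 15988 +2/5 =15988.40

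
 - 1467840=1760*(-834) 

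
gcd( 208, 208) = 208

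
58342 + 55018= 113360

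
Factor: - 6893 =  -  61^1*113^1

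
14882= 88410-73528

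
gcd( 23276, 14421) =253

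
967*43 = 41581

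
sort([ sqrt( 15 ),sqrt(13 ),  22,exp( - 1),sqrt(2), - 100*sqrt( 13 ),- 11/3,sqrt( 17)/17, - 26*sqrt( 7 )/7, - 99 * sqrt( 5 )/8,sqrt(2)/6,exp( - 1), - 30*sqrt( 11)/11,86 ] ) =[ - 100*sqrt( 13),-99 * sqrt ( 5 )/8, - 26*sqrt( 7)/7, - 30*sqrt( 11)/11, -11/3, sqrt( 2)/6,sqrt( 17)/17, exp( - 1),exp(-1 ),sqrt( 2), sqrt(13),sqrt( 15),22,86 ] 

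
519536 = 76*6836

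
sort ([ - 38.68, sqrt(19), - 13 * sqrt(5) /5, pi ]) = [ - 38.68,  -  13*sqrt( 5 ) /5 , pi,sqrt ( 19 ) ]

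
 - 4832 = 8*( - 604 )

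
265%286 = 265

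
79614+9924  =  89538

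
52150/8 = 6518 + 3/4 = 6518.75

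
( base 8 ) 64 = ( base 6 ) 124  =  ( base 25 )22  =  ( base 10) 52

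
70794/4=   17698 + 1/2 = 17698.50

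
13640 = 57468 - 43828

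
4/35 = 4/35 = 0.11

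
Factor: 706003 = 706003^1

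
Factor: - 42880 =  - 2^7*5^1*67^1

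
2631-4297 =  - 1666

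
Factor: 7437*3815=28372155 = 3^1 * 5^1 *7^1*37^1*67^1 * 109^1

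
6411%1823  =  942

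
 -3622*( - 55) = 199210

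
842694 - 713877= 128817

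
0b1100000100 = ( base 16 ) 304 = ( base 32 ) o4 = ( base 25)15M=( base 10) 772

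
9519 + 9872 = 19391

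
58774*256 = 15046144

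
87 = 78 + 9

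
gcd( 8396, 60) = 4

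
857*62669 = 53707333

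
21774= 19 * 1146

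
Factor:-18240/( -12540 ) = 2^4*11^( - 1 )= 16/11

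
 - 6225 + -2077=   -  8302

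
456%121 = 93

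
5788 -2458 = 3330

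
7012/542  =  3506/271=12.94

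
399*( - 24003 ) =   -  9577197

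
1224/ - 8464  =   - 153/1058 = - 0.14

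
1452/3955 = 1452/3955 = 0.37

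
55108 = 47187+7921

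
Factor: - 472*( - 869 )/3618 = 205084/1809 = 2^2*3^( - 3) *11^1*59^1*67^( - 1 )  *79^1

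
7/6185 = 7/6185 = 0.00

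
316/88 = 3+13/22 = 3.59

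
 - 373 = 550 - 923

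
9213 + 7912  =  17125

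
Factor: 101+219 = 320=2^6 * 5^1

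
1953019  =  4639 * 421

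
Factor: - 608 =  -2^5*19^1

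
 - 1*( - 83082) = 83082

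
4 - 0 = 4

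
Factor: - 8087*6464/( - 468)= 2^4 * 3^( - 2)*13^(  -  1)*101^1 * 8087^1  =  13068592/117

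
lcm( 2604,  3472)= 10416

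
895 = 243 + 652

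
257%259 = 257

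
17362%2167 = 26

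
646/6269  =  646/6269 = 0.10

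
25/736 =25/736=0.03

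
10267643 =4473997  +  5793646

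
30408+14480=44888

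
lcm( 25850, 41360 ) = 206800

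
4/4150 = 2/2075 = 0.00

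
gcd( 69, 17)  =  1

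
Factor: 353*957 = 337821=   3^1 * 11^1*29^1*353^1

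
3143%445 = 28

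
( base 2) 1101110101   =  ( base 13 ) 531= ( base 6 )4033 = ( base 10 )885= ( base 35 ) PA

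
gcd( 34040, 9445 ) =5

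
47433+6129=53562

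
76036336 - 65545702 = 10490634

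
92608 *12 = 1111296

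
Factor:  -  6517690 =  - 2^1 * 5^1*651769^1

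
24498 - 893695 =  - 869197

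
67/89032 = 67/89032 =0.00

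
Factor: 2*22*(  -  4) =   -  176 = - 2^4*11^1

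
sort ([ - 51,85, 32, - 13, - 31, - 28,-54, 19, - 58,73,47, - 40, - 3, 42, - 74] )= [ - 74 , - 58, - 54, - 51, - 40, - 31, - 28, - 13,-3, 19, 32, 42, 47, 73,85 ]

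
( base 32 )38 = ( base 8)150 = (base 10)104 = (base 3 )10212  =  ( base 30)3E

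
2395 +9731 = 12126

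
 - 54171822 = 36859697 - 91031519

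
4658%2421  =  2237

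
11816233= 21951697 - 10135464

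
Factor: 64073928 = 2^3*3^1*19^1* 227^1*619^1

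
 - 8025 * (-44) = 353100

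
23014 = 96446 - 73432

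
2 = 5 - 3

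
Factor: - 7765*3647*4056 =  - 114861681480=- 2^3*3^1*5^1*7^1*13^2*521^1 *1553^1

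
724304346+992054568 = 1716358914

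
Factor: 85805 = 5^1*131^2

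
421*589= 247969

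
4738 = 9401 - 4663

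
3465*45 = 155925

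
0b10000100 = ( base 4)2010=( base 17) 7D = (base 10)132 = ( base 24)5c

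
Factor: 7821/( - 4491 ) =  - 11^1*79^1* 499^( - 1 ) = - 869/499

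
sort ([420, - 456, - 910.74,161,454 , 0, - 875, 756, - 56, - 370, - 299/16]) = [ - 910.74, - 875 , - 456, - 370,-56, - 299/16,0,161,420,454, 756]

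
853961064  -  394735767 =459225297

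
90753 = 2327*39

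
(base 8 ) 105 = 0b1000101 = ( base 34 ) 21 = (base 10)69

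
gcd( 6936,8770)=2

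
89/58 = 89/58 = 1.53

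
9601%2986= 643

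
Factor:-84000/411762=-2^4* 5^3*7^1 * 13^(-1 )*5279^( - 1) =- 14000/68627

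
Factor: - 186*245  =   - 2^1*3^1 * 5^1*7^2*31^1 = - 45570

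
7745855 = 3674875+4070980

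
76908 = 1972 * 39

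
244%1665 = 244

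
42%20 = 2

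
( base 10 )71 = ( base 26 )2J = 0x47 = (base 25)2l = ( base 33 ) 25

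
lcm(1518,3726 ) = 40986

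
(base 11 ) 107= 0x80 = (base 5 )1003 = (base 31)44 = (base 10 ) 128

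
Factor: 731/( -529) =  - 17^1 * 23^( - 2)*43^1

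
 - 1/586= - 1/586 =- 0.00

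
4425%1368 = 321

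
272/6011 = 272/6011 = 0.05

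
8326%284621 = 8326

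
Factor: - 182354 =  - 2^1*  73^1*1249^1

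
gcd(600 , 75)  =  75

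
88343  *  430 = 37987490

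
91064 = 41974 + 49090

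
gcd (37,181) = 1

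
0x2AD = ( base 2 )1010101101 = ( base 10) 685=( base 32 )LD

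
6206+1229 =7435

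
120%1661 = 120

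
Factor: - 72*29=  - 2088=-  2^3 * 3^2 * 29^1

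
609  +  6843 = 7452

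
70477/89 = 791 + 78/89 = 791.88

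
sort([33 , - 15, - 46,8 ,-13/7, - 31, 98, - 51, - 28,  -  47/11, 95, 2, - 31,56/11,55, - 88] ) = [ - 88, - 51, - 46,-31, - 31, -28, - 15, - 47/11, - 13/7, 2, 56/11,8,33,55,  95,98 ]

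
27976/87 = 27976/87= 321.56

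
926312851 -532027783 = 394285068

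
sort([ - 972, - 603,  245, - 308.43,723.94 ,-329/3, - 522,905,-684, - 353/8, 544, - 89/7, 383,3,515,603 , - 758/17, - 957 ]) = [  -  972,-957,-684, - 603,-522,  -  308.43,- 329/3, - 758/17,-353/8,-89/7,3,245, 383, 515,544,603,723.94, 905] 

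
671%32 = 31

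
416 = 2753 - 2337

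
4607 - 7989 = -3382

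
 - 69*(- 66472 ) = 4586568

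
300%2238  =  300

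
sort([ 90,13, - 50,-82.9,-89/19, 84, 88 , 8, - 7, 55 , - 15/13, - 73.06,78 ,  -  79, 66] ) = [-82.9, - 79, - 73.06, - 50,-7, - 89/19, - 15/13, 8, 13 , 55,  66 , 78,84, 88,90 ] 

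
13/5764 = 13/5764 = 0.00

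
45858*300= 13757400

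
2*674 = 1348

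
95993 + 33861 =129854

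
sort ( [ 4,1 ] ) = [ 1,4]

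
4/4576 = 1/1144 =0.00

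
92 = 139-47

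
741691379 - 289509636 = 452181743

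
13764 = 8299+5465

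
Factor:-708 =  - 2^2 * 3^1 * 59^1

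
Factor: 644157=3^2*19^1*3767^1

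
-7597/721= -7597/721 = - 10.54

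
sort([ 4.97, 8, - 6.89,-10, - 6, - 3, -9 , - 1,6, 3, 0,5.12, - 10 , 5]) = [ - 10 ,-10, - 9, - 6.89, - 6, -3,-1,0, 3,4.97 , 5,5.12,6, 8 ] 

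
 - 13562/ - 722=6781/361 = 18.78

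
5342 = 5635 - 293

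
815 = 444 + 371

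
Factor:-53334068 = - 2^2 * 13333517^1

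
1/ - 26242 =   -  1/26242=- 0.00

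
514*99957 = 51377898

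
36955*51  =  1884705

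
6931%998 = 943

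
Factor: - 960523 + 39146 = -921377 = -79^1*107^1*109^1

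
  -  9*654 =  - 5886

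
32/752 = 2/47 = 0.04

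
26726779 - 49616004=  - 22889225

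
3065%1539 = 1526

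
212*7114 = 1508168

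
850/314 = 425/157 = 2.71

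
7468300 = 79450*94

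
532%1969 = 532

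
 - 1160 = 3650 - 4810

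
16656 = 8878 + 7778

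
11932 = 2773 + 9159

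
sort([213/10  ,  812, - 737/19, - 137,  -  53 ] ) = [- 137,-53, - 737/19, 213/10, 812]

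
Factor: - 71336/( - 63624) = 37/33 =3^(-1 ) * 11^( - 1) * 37^1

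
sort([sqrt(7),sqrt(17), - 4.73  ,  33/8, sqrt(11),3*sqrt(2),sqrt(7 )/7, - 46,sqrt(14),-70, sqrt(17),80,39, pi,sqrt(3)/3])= [ -70,  -  46,-4.73,  sqrt (7) /7,sqrt(3) /3,sqrt( 7),pi, sqrt(  11) , sqrt(14 ),sqrt(17), sqrt(17),33/8,  3*sqrt( 2), 39,80 ]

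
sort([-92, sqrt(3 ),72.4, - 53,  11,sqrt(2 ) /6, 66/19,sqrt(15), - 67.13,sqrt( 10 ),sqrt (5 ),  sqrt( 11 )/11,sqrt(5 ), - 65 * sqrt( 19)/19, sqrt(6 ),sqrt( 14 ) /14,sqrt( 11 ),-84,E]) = [ - 92,-84,-67.13, - 53,- 65 * sqrt( 19)/19,  sqrt( 2 ) /6,sqrt(14) /14, sqrt(11)/11,sqrt (3),sqrt(5 ), sqrt(5 ),  sqrt( 6),  E, sqrt(10), sqrt( 11 ),66/19,sqrt( 15 ),11,72.4] 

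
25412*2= 50824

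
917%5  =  2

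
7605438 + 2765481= 10370919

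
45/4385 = 9/877 = 0.01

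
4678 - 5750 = -1072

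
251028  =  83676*3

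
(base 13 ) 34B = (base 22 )13K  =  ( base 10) 570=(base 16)23a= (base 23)11I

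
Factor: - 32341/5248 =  - 2^( - 7)*41^ ( - 1)*32341^1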